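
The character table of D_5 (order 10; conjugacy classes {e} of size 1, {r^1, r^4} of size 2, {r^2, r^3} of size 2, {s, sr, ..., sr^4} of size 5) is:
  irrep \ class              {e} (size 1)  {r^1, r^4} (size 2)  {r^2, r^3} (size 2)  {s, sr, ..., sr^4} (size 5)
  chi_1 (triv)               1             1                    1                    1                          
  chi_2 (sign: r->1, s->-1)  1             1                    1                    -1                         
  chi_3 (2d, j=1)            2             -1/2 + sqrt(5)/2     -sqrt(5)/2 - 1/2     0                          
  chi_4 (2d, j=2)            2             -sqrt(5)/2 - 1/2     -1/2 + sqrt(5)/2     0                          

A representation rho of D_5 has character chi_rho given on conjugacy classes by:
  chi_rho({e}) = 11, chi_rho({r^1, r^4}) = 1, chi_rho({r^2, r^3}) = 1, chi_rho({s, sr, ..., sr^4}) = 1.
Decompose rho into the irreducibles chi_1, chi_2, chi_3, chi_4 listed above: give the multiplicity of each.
Multiplicities: chi_1: 2, chi_2: 1, chi_3: 2, chi_4: 2.

Working: Use <chi_rho, chi> = (1/|G|) sum_C |C| * chi_rho(C) * conj(chi(C)) with |G| = 10 for each irreducible chi in the table:
  <chi_rho, chi_1> = (1/10)[1*(11)*conj(1) + 2*(1)*conj(1) + 2*(1)*conj(1) + 5*(1)*conj(1)]
      = (1/10)[(11) + (2) + (2) + (5)] = 20/10 = 2
  <chi_rho, chi_2> = (1/10)[1*(11)*conj(1) + 2*(1)*conj(1) + 2*(1)*conj(1) + 5*(1)*conj(-1)]
      = (1/10)[(11) + (2) + (2) + (-5)] = 10/10 = 1
  <chi_rho, chi_3> = (1/10)[1*(11)*conj(2) + 2*(1)*conj(-1/2 + sqrt(5)/2) + 2*(1)*conj(-sqrt(5)/2 - 1/2) + 5*(1)*conj(0)]
      = (1/10)[(22) + (-1 + sqrt(5)) + (-sqrt(5) - 1) + (0)] = 20/10 = 2
  <chi_rho, chi_4> = (1/10)[1*(11)*conj(2) + 2*(1)*conj(-sqrt(5)/2 - 1/2) + 2*(1)*conj(-1/2 + sqrt(5)/2) + 5*(1)*conj(0)]
      = (1/10)[(22) + (-sqrt(5) - 1) + (-1 + sqrt(5)) + (0)] = 20/10 = 2
Dimension check: dim(rho) = sum (mult * dim) = 2*1 + 1*1 + 2*2 + 2*2 = 11 = chi_rho(e) = 11.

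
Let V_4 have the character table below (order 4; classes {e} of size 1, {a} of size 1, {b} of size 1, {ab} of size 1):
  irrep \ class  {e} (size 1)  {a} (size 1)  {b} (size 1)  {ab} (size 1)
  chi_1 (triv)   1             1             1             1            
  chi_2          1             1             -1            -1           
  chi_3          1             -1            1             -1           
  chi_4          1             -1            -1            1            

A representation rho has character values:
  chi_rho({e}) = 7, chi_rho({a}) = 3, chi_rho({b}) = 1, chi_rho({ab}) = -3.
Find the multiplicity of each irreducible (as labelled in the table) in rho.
Multiplicities: chi_1: 2, chi_2: 3, chi_3: 2, chi_4: 0.

Justification: Use <chi_rho, chi> = (1/|G|) sum_C |C| * chi_rho(C) * conj(chi(C)) with |G| = 4 for each irreducible chi in the table:
  <chi_rho, chi_1> = (1/4)[1*(7)*conj(1) + 1*(3)*conj(1) + 1*(1)*conj(1) + 1*(-3)*conj(1)]
      = (1/4)[(7) + (3) + (1) + (-3)] = 8/4 = 2
  <chi_rho, chi_2> = (1/4)[1*(7)*conj(1) + 1*(3)*conj(1) + 1*(1)*conj(-1) + 1*(-3)*conj(-1)]
      = (1/4)[(7) + (3) + (-1) + (3)] = 12/4 = 3
  <chi_rho, chi_3> = (1/4)[1*(7)*conj(1) + 1*(3)*conj(-1) + 1*(1)*conj(1) + 1*(-3)*conj(-1)]
      = (1/4)[(7) + (-3) + (1) + (3)] = 8/4 = 2
  <chi_rho, chi_4> = (1/4)[1*(7)*conj(1) + 1*(3)*conj(-1) + 1*(1)*conj(-1) + 1*(-3)*conj(1)]
      = (1/4)[(7) + (-3) + (-1) + (-3)] = 0/4 = 0
Dimension check: dim(rho) = sum (mult * dim) = 2*1 + 3*1 + 2*1 + 0*1 = 7 = chi_rho(e) = 7.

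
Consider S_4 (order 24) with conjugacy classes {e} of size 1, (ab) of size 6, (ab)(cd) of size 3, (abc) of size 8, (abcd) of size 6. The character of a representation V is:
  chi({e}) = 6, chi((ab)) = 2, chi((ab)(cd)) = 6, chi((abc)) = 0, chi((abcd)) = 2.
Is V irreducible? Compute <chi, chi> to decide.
Not irreducible (reducible): <chi, chi> = 8 > 1.

Why: <chi, chi> = (1/|G|) sum_C |C| * |chi(C)|^2 = (1/24)[1*|6|^2 + 6*|2|^2 + 3*|6|^2 + 8*|0|^2 + 6*|2|^2]
  = (1/24)[(36) + (24) + (108) + (0) + (24)] = 192/24 = 8.
A character is irreducible iff <chi, chi> = 1, so this representation is reducible.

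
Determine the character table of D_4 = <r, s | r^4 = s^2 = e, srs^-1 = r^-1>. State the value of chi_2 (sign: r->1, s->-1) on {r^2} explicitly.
Conjugacy classes: {e} of size 1, {r^2} of size 1, {r^1, r^3} of size 2, {s, sr^2, ...} of size 2, {sr, sr^3, ...} of size 2.
Character table:
  irrep \ class              {e} (size 1)  {r^2} (size 1)  {r^1, r^3} (size 2)  {s, sr^2, ...} (size 2)  {sr, sr^3, ...} (size 2)
  chi_1 (triv)               1             1               1                    1                        1                       
  chi_2 (sign: r->1, s->-1)  1             1               1                    -1                       -1                      
  chi_3 (r->-1, s->1)        1             1               -1                   1                        -1                      
  chi_4 (r->-1, s->-1)       1             1               -1                   -1                       1                       
  chi_5 (2d, j=1)            2             -2              0                    0                        0                       

Spot check: chi_2 (sign: r->1, s->-1) on {r^2} = 1.

Justification: D_4 has order 2*4 = 8 with 5 conjugacy classes, hence 5 irreducibles. Sum of squared dims 1 + 1 + 1 + 1 + 4 = 8 = |G|. Linear characters come from the abelianisation; the 2-dimensional irreps have character r^k -> 2*cos(2*pi*j*k/4), reflections -> 0.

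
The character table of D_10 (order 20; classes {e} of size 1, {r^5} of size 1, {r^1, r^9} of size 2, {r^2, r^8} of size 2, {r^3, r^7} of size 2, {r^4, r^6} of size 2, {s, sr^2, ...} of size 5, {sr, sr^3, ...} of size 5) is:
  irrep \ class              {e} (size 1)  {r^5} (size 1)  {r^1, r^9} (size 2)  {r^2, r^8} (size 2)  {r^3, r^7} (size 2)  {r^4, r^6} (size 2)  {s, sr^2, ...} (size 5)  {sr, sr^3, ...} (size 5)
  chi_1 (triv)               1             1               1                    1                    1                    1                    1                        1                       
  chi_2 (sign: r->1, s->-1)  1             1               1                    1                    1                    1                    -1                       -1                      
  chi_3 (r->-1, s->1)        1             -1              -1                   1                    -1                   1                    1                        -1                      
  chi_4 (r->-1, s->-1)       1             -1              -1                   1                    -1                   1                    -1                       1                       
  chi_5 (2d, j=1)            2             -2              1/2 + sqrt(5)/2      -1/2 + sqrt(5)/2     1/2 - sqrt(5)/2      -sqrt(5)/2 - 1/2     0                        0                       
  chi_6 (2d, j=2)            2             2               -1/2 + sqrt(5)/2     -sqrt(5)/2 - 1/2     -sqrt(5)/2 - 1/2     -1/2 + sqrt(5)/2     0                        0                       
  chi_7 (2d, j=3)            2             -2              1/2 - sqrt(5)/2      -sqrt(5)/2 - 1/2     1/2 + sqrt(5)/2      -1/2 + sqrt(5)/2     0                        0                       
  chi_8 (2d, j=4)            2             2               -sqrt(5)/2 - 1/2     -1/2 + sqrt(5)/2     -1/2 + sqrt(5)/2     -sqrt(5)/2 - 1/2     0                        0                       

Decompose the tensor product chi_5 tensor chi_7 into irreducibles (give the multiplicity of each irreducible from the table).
chi_5 tensor chi_7 = chi_6 + chi_8 (all other irreducibles have multiplicity 0).

Why: The character of a tensor product is the pointwise product (chi_5 * chi_7)(C) = chi_5(C) * chi_7(C):
  {e}: (2)*(2), {r^5}: (-2)*(-2), {r^1, r^9}: (1/2 + sqrt(5)/2)*(1/2 - sqrt(5)/2), {r^2, r^8}: (-1/2 + sqrt(5)/2)*(-sqrt(5)/2 - 1/2), {r^3, r^7}: (1/2 - sqrt(5)/2)*(1/2 + sqrt(5)/2), {r^4, r^6}: (-sqrt(5)/2 - 1/2)*(-1/2 + sqrt(5)/2), {s, sr^2, ...}: (0)*(0), {sr, sr^3, ...}: (0)*(0)
so (chi_5 * chi_7) takes values
  {e} -> 4, {r^5} -> 4, {r^1, r^9} -> -1, {r^2, r^8} -> -1, {r^3, r^7} -> -1, {r^4, r^6} -> -1, {s, sr^2, ...} -> 0, {sr, sr^3, ...} -> 0.
Now take the inner product of this character with each irreducible chi from the table, <chi_5*chi_7, chi> = (1/20) sum_C |C| (chi_5*chi_7)(C) conj(chi(C)):
  <chi_5*chi_7, chi_1> = (1/20)[1*(4)*conj(1) + 1*(4)*conj(1) + 2*(-1)*conj(1) + 2*(-1)*conj(1) + 2*(-1)*conj(1) + 2*(-1)*conj(1) + 5*(0)*conj(1) + 5*(0)*conj(1)]
      = (1/20)[(4) + (4) + (-2) + (-2) + (-2) + (-2) + (0) + (0)] = 0/20 = 0
  <chi_5*chi_7, chi_2> = (1/20)[1*(4)*conj(1) + 1*(4)*conj(1) + 2*(-1)*conj(1) + 2*(-1)*conj(1) + 2*(-1)*conj(1) + 2*(-1)*conj(1) + 5*(0)*conj(-1) + 5*(0)*conj(-1)]
      = (1/20)[(4) + (4) + (-2) + (-2) + (-2) + (-2) + (0) + (0)] = 0/20 = 0
  <chi_5*chi_7, chi_3> = (1/20)[1*(4)*conj(1) + 1*(4)*conj(-1) + 2*(-1)*conj(-1) + 2*(-1)*conj(1) + 2*(-1)*conj(-1) + 2*(-1)*conj(1) + 5*(0)*conj(1) + 5*(0)*conj(-1)]
      = (1/20)[(4) + (-4) + (2) + (-2) + (2) + (-2) + (0) + (0)] = 0/20 = 0
  <chi_5*chi_7, chi_4> = (1/20)[1*(4)*conj(1) + 1*(4)*conj(-1) + 2*(-1)*conj(-1) + 2*(-1)*conj(1) + 2*(-1)*conj(-1) + 2*(-1)*conj(1) + 5*(0)*conj(-1) + 5*(0)*conj(1)]
      = (1/20)[(4) + (-4) + (2) + (-2) + (2) + (-2) + (0) + (0)] = 0/20 = 0
  <chi_5*chi_7, chi_5> = (1/20)[1*(4)*conj(2) + 1*(4)*conj(-2) + 2*(-1)*conj(1/2 + sqrt(5)/2) + 2*(-1)*conj(-1/2 + sqrt(5)/2) + 2*(-1)*conj(1/2 - sqrt(5)/2) + 2*(-1)*conj(-sqrt(5)/2 - 1/2) + 5*(0)*conj(0) + 5*(0)*conj(0)]
      = (1/20)[(8) + (-8) + (-sqrt(5) - 1) + (1 - sqrt(5)) + (-1 + sqrt(5)) + (1 + sqrt(5)) + (0) + (0)] = 0/20 = 0
  <chi_5*chi_7, chi_6> = (1/20)[1*(4)*conj(2) + 1*(4)*conj(2) + 2*(-1)*conj(-1/2 + sqrt(5)/2) + 2*(-1)*conj(-sqrt(5)/2 - 1/2) + 2*(-1)*conj(-sqrt(5)/2 - 1/2) + 2*(-1)*conj(-1/2 + sqrt(5)/2) + 5*(0)*conj(0) + 5*(0)*conj(0)]
      = (1/20)[(8) + (8) + (1 - sqrt(5)) + (1 + sqrt(5)) + (1 + sqrt(5)) + (1 - sqrt(5)) + (0) + (0)] = 20/20 = 1
  <chi_5*chi_7, chi_7> = (1/20)[1*(4)*conj(2) + 1*(4)*conj(-2) + 2*(-1)*conj(1/2 - sqrt(5)/2) + 2*(-1)*conj(-sqrt(5)/2 - 1/2) + 2*(-1)*conj(1/2 + sqrt(5)/2) + 2*(-1)*conj(-1/2 + sqrt(5)/2) + 5*(0)*conj(0) + 5*(0)*conj(0)]
      = (1/20)[(8) + (-8) + (-1 + sqrt(5)) + (1 + sqrt(5)) + (-sqrt(5) - 1) + (1 - sqrt(5)) + (0) + (0)] = 0/20 = 0
  <chi_5*chi_7, chi_8> = (1/20)[1*(4)*conj(2) + 1*(4)*conj(2) + 2*(-1)*conj(-sqrt(5)/2 - 1/2) + 2*(-1)*conj(-1/2 + sqrt(5)/2) + 2*(-1)*conj(-1/2 + sqrt(5)/2) + 2*(-1)*conj(-sqrt(5)/2 - 1/2) + 5*(0)*conj(0) + 5*(0)*conj(0)]
      = (1/20)[(8) + (8) + (1 + sqrt(5)) + (1 - sqrt(5)) + (1 - sqrt(5)) + (1 + sqrt(5)) + (0) + (0)] = 20/20 = 1
Hence the multiplicities are chi_6: 1, chi_8: 1. Dimension check: dim(chi_5)*dim(chi_7) = 2*2 = 4 and sum (mult * dim) = 1*2 + 1*2 = 4.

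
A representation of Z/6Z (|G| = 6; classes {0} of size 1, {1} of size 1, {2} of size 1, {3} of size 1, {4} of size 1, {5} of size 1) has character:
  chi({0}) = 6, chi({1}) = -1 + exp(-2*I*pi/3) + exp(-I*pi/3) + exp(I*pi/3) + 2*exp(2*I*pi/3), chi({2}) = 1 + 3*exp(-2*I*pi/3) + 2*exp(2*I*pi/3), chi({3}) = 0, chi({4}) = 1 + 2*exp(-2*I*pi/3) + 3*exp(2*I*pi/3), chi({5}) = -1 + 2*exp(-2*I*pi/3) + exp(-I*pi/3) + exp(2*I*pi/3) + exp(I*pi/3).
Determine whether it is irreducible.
Not irreducible (reducible): <chi, chi> = 8 > 1.

<chi, chi> = (1/|G|) sum_C |C| * |chi(C)|^2 = (1/6)[1*|6|^2 + 1*|-1 + exp(-2*I*pi/3) + exp(-I*pi/3) + exp(I*pi/3) + 2*exp(2*I*pi/3)|^2 + 1*|1 + 3*exp(-2*I*pi/3) + 2*exp(2*I*pi/3)|^2 + 1*|0|^2 + 1*|1 + 2*exp(-2*I*pi/3) + 3*exp(2*I*pi/3)|^2 + 1*|-1 + 2*exp(-2*I*pi/3) + exp(-I*pi/3) + exp(2*I*pi/3) + exp(I*pi/3)|^2]
  = (1/6)[(36) + (3) + (3) + (0) + (3) + (3)] = 48/6 = 8.
(Exp terms are combined using exp(i*s)*conj(exp(i*t)) = exp(i*(s-t)), and sums of them are collapsed using the identity that for every m > 1 the m distinct m-th roots of unity sum to 0, e.g. 1 + exp(2*I*pi/3) + exp(-2*I*pi/3) = 0.)
A character is irreducible iff <chi, chi> = 1, so this representation is reducible.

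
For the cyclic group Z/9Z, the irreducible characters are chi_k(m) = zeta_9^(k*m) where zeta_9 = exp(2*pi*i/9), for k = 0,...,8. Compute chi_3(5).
chi_3(5) = zeta_9^15 = exp(-2*I*pi/3)

Proof sketch: chi_3(5) = zeta_9^(3*5) = zeta_9^15. Since zeta_9^9 = 1, this equals zeta_9^6 = exp(2*pi*i*6/9) = exp(-2*I*pi/3).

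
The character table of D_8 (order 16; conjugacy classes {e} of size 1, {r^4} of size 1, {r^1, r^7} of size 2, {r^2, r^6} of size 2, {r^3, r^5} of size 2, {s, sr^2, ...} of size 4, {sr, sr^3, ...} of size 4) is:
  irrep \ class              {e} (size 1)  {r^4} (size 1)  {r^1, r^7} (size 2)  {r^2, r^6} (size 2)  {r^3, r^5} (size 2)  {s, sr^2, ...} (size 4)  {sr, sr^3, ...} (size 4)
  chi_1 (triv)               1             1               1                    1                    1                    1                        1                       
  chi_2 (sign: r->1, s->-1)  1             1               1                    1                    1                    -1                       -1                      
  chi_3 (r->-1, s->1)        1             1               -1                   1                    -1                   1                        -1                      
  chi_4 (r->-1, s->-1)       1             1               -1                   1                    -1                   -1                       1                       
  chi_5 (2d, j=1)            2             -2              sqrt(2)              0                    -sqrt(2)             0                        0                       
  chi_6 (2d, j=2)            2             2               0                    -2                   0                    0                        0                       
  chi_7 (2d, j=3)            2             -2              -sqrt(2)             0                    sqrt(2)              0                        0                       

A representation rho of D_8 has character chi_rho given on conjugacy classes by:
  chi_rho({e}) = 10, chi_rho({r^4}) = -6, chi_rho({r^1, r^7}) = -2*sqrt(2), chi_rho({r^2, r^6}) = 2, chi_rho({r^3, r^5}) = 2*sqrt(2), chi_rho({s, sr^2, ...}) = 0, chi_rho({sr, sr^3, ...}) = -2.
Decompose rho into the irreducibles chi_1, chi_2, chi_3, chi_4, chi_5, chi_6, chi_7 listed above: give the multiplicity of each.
Multiplicities: chi_1: 0, chi_2: 1, chi_3: 1, chi_4: 0, chi_5: 1, chi_6: 0, chi_7: 3.

Explanation: Use <chi_rho, chi> = (1/|G|) sum_C |C| * chi_rho(C) * conj(chi(C)) with |G| = 16 for each irreducible chi in the table:
  <chi_rho, chi_1> = (1/16)[1*(10)*conj(1) + 1*(-6)*conj(1) + 2*(-2*sqrt(2))*conj(1) + 2*(2)*conj(1) + 2*(2*sqrt(2))*conj(1) + 4*(0)*conj(1) + 4*(-2)*conj(1)]
      = (1/16)[(10) + (-6) + (-4*sqrt(2)) + (4) + (4*sqrt(2)) + (0) + (-8)] = 0/16 = 0
  <chi_rho, chi_2> = (1/16)[1*(10)*conj(1) + 1*(-6)*conj(1) + 2*(-2*sqrt(2))*conj(1) + 2*(2)*conj(1) + 2*(2*sqrt(2))*conj(1) + 4*(0)*conj(-1) + 4*(-2)*conj(-1)]
      = (1/16)[(10) + (-6) + (-4*sqrt(2)) + (4) + (4*sqrt(2)) + (0) + (8)] = 16/16 = 1
  <chi_rho, chi_3> = (1/16)[1*(10)*conj(1) + 1*(-6)*conj(1) + 2*(-2*sqrt(2))*conj(-1) + 2*(2)*conj(1) + 2*(2*sqrt(2))*conj(-1) + 4*(0)*conj(1) + 4*(-2)*conj(-1)]
      = (1/16)[(10) + (-6) + (4*sqrt(2)) + (4) + (-4*sqrt(2)) + (0) + (8)] = 16/16 = 1
  <chi_rho, chi_4> = (1/16)[1*(10)*conj(1) + 1*(-6)*conj(1) + 2*(-2*sqrt(2))*conj(-1) + 2*(2)*conj(1) + 2*(2*sqrt(2))*conj(-1) + 4*(0)*conj(-1) + 4*(-2)*conj(1)]
      = (1/16)[(10) + (-6) + (4*sqrt(2)) + (4) + (-4*sqrt(2)) + (0) + (-8)] = 0/16 = 0
  <chi_rho, chi_5> = (1/16)[1*(10)*conj(2) + 1*(-6)*conj(-2) + 2*(-2*sqrt(2))*conj(sqrt(2)) + 2*(2)*conj(0) + 2*(2*sqrt(2))*conj(-sqrt(2)) + 4*(0)*conj(0) + 4*(-2)*conj(0)]
      = (1/16)[(20) + (12) + (-8) + (0) + (-8) + (0) + (0)] = 16/16 = 1
  <chi_rho, chi_6> = (1/16)[1*(10)*conj(2) + 1*(-6)*conj(2) + 2*(-2*sqrt(2))*conj(0) + 2*(2)*conj(-2) + 2*(2*sqrt(2))*conj(0) + 4*(0)*conj(0) + 4*(-2)*conj(0)]
      = (1/16)[(20) + (-12) + (0) + (-8) + (0) + (0) + (0)] = 0/16 = 0
  <chi_rho, chi_7> = (1/16)[1*(10)*conj(2) + 1*(-6)*conj(-2) + 2*(-2*sqrt(2))*conj(-sqrt(2)) + 2*(2)*conj(0) + 2*(2*sqrt(2))*conj(sqrt(2)) + 4*(0)*conj(0) + 4*(-2)*conj(0)]
      = (1/16)[(20) + (12) + (8) + (0) + (8) + (0) + (0)] = 48/16 = 3
Dimension check: dim(rho) = sum (mult * dim) = 0*1 + 1*1 + 1*1 + 0*1 + 1*2 + 0*2 + 3*2 = 10 = chi_rho(e) = 10.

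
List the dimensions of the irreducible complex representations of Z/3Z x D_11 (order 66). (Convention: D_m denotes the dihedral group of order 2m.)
Dimensions: 1, 1, 1, 1, 1, 1, 2, 2, 2, 2, 2, 2, 2, 2, 2, 2, 2, 2, 2, 2, 2

Working: There are 21 irreducibles (= number of conjugacy classes). Their dimensions d_i satisfy sum d_i^2 = |G| = 66: 1 + 1 + 1 + 1 + 1 + 1 + 4 + 4 + 4 + 4 + 4 + 4 + 4 + 4 + 4 + 4 + 4 + 4 + 4 + 4 + 4 = 66. (For the product with Z/3Z: each of the 3 1-dim characters of Z/3Z tensors with each irrep of D_11, giving 3 copies of each D_11-dimension.)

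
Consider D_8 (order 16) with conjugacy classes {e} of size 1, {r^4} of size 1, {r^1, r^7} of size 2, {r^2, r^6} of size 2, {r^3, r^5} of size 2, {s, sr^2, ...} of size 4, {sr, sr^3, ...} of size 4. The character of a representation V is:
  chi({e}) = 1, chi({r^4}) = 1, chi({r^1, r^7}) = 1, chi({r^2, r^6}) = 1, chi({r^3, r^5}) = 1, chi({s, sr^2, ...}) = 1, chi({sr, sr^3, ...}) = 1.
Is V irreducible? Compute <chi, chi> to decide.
Irreducible: <chi, chi> = 1.

Solution. <chi, chi> = (1/|G|) sum_C |C| * |chi(C)|^2 = (1/16)[1*|1|^2 + 1*|1|^2 + 2*|1|^2 + 2*|1|^2 + 2*|1|^2 + 4*|1|^2 + 4*|1|^2]
  = (1/16)[(1) + (1) + (2) + (2) + (2) + (4) + (4)] = 16/16 = 1.
A character is irreducible iff <chi, chi> = 1, so this representation is irreducible.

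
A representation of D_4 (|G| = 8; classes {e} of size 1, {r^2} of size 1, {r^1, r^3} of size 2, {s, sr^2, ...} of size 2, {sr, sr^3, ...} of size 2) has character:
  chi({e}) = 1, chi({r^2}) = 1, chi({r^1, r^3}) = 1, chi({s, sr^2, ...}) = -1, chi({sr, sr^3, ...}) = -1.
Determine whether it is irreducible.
Irreducible: <chi, chi> = 1.

Reasoning: <chi, chi> = (1/|G|) sum_C |C| * |chi(C)|^2 = (1/8)[1*|1|^2 + 1*|1|^2 + 2*|1|^2 + 2*|-1|^2 + 2*|-1|^2]
  = (1/8)[(1) + (1) + (2) + (2) + (2)] = 8/8 = 1.
A character is irreducible iff <chi, chi> = 1, so this representation is irreducible.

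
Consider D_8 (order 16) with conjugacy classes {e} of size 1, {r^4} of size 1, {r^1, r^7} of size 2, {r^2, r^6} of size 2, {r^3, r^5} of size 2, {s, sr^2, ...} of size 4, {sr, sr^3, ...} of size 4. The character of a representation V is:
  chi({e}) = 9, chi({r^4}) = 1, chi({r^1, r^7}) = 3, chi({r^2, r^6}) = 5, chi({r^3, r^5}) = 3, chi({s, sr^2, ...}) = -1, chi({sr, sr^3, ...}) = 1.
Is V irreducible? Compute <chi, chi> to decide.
Not irreducible (reducible): <chi, chi> = 11 > 1.

Justification: <chi, chi> = (1/|G|) sum_C |C| * |chi(C)|^2 = (1/16)[1*|9|^2 + 1*|1|^2 + 2*|3|^2 + 2*|5|^2 + 2*|3|^2 + 4*|-1|^2 + 4*|1|^2]
  = (1/16)[(81) + (1) + (18) + (50) + (18) + (4) + (4)] = 176/16 = 11.
A character is irreducible iff <chi, chi> = 1, so this representation is reducible.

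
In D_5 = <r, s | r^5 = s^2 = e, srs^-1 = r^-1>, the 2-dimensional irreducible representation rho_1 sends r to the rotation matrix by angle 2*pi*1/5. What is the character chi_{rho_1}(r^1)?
chi_{rho_1}(r^1) = 2*cos(2*pi*1*1/5) = -1/2 + sqrt(5)/2

Reasoning: rho_1(r^1) is rotation by angle 2*pi*1*1/5, whose trace is 2*cos(2*pi*1*1/5) = -1/2 + sqrt(5)/2.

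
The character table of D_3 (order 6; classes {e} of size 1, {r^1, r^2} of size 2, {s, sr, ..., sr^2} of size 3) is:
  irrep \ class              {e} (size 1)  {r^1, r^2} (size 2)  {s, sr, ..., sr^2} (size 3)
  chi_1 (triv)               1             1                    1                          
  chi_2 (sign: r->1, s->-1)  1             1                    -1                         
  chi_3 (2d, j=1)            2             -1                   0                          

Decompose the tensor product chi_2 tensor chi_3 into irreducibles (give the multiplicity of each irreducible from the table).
chi_2 tensor chi_3 = chi_3 (all other irreducibles have multiplicity 0).

The character of a tensor product is the pointwise product (chi_2 * chi_3)(C) = chi_2(C) * chi_3(C):
  {e}: (1)*(2), {r^1, r^2}: (1)*(-1), {s, sr, ..., sr^2}: (-1)*(0)
so (chi_2 * chi_3) takes values
  {e} -> 2, {r^1, r^2} -> -1, {s, sr, ..., sr^2} -> 0.
Now take the inner product of this character with each irreducible chi from the table, <chi_2*chi_3, chi> = (1/6) sum_C |C| (chi_2*chi_3)(C) conj(chi(C)):
  <chi_2*chi_3, chi_1> = (1/6)[1*(2)*conj(1) + 2*(-1)*conj(1) + 3*(0)*conj(1)]
      = (1/6)[(2) + (-2) + (0)] = 0/6 = 0
  <chi_2*chi_3, chi_2> = (1/6)[1*(2)*conj(1) + 2*(-1)*conj(1) + 3*(0)*conj(-1)]
      = (1/6)[(2) + (-2) + (0)] = 0/6 = 0
  <chi_2*chi_3, chi_3> = (1/6)[1*(2)*conj(2) + 2*(-1)*conj(-1) + 3*(0)*conj(0)]
      = (1/6)[(4) + (2) + (0)] = 6/6 = 1
Hence the multiplicities are chi_3: 1. Dimension check: dim(chi_2)*dim(chi_3) = 1*2 = 2 and sum (mult * dim) = 1*2 = 2.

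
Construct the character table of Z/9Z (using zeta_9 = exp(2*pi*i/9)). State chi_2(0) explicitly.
Character table of Z/9Z (irreps indexed chi_0,...,chi_8 with chi_k(m) = zeta_9^(k*m), zeta_9 = exp(2*pi*i/9)):
  irrep \ class  {0} (size 1)  {1} (size 1)    {2} (size 1)    {3} (size 1)    {4} (size 1)    {5} (size 1)    {6} (size 1)    {7} (size 1)    {8} (size 1)  
  chi_0          1             1               1               1               1               1               1               1               1             
  chi_1          1             exp(2*I*pi/9)   exp(4*I*pi/9)   exp(2*I*pi/3)   exp(8*I*pi/9)   exp(-8*I*pi/9)  exp(-2*I*pi/3)  exp(-4*I*pi/9)  exp(-2*I*pi/9)
  chi_2          1             exp(4*I*pi/9)   exp(8*I*pi/9)   exp(-2*I*pi/3)  exp(-2*I*pi/9)  exp(2*I*pi/9)   exp(2*I*pi/3)   exp(-8*I*pi/9)  exp(-4*I*pi/9)
  chi_3          1             exp(2*I*pi/3)   exp(-2*I*pi/3)  1               exp(2*I*pi/3)   exp(-2*I*pi/3)  1               exp(2*I*pi/3)   exp(-2*I*pi/3)
  chi_4          1             exp(8*I*pi/9)   exp(-2*I*pi/9)  exp(2*I*pi/3)   exp(-4*I*pi/9)  exp(4*I*pi/9)   exp(-2*I*pi/3)  exp(2*I*pi/9)   exp(-8*I*pi/9)
  chi_5          1             exp(-8*I*pi/9)  exp(2*I*pi/9)   exp(-2*I*pi/3)  exp(4*I*pi/9)   exp(-4*I*pi/9)  exp(2*I*pi/3)   exp(-2*I*pi/9)  exp(8*I*pi/9) 
  chi_6          1             exp(-2*I*pi/3)  exp(2*I*pi/3)   1               exp(-2*I*pi/3)  exp(2*I*pi/3)   1               exp(-2*I*pi/3)  exp(2*I*pi/3) 
  chi_7          1             exp(-4*I*pi/9)  exp(-8*I*pi/9)  exp(2*I*pi/3)   exp(2*I*pi/9)   exp(-2*I*pi/9)  exp(-2*I*pi/3)  exp(8*I*pi/9)   exp(4*I*pi/9) 
  chi_8          1             exp(-2*I*pi/9)  exp(-4*I*pi/9)  exp(-2*I*pi/3)  exp(-8*I*pi/9)  exp(8*I*pi/9)   exp(2*I*pi/3)   exp(4*I*pi/9)   exp(2*I*pi/9) 

Spot check: chi_2(0) = zeta_9^(2*0) = zeta_9^0 = 1.

Solution. Z/9Z is abelian, so all 9 irreducible complex representations are 1-dimensional. They are given by chi_k(m) = zeta_9^(k*m) for k = 0,...,8. Row orthogonality: sum_m chi_k(m) conj(chi_l(m)) = 9 * [k = l].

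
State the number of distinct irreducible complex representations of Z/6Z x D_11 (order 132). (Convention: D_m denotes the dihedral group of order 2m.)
42

The number of irreducible complex representations of a finite group equals its number of conjugacy classes. For a direct product, #classes(G x H) = #classes(G) * #classes(H). Z/6Z has 6 classes (abelian), D_11 has 7 classes, so 6 * 7 = 42, so Z/6Z x D_11 (order 132) has exactly 42 irreducible complex representations.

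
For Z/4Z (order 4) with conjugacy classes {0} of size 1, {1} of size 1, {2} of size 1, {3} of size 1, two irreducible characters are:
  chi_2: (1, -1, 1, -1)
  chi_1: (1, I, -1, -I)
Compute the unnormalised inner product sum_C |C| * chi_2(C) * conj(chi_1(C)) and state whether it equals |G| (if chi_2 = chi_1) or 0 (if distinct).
Sum = 0; so <chi_2, chi_1> = 0 (distinct irreducibles are orthogonal).

Compute term by term over conjugacy classes (|C| * chi_2(C) * conj(chi_1(C))):
  1*(1)*conj(1) + 1*(-1)*conj(I) + 1*(1)*conj(-1) + 1*(-1)*conj(-I)
  = (1) + (I) + (-1) + (-I)
  = 0.
(Exp terms are combined using exp(i*s)*conj(exp(i*t)) = exp(i*(s-t)), and sums of them are collapsed using the identity that for every m > 1 the m distinct m-th roots of unity sum to 0, e.g. 1 + exp(2*I*pi/3) + exp(-2*I*pi/3) = 0.)
Dividing by |G| = 4 gives 0/4 = 0, matching the row-orthogonality relation <chi_2, chi_1> = [chi_2 = chi_1].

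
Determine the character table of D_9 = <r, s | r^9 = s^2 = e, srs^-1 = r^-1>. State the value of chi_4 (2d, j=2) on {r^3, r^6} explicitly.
Conjugacy classes: {e} of size 1, {r^1, r^8} of size 2, {r^2, r^7} of size 2, {r^3, r^6} of size 2, {r^4, r^5} of size 2, {s, sr, ..., sr^8} of size 9.
Character table:
  irrep \ class              {e} (size 1)  {r^1, r^8} (size 2)  {r^2, r^7} (size 2)  {r^3, r^6} (size 2)  {r^4, r^5} (size 2)  {s, sr, ..., sr^8} (size 9)
  chi_1 (triv)               1             1                    1                    1                    1                    1                          
  chi_2 (sign: r->1, s->-1)  1             1                    1                    1                    1                    -1                         
  chi_3 (2d, j=1)            2             2*cos(2*pi/9)        2*cos(4*pi/9)        -1                   -2*cos(pi/9)         0                          
  chi_4 (2d, j=2)            2             2*cos(4*pi/9)        -2*cos(pi/9)         -1                   2*cos(2*pi/9)        0                          
  chi_5 (2d, j=3)            2             -1                   -1                   2                    -1                   0                          
  chi_6 (2d, j=4)            2             -2*cos(pi/9)         2*cos(2*pi/9)        -1                   2*cos(4*pi/9)        0                          

Spot check: chi_4 (2d, j=2) on {r^3, r^6} = -1.

Working: D_9 has order 2*9 = 18 with 6 conjugacy classes, hence 6 irreducibles. Sum of squared dims 1 + 1 + 4 + 4 + 4 + 4 = 18 = |G|. Linear characters come from the abelianisation; the 2-dimensional irreps have character r^k -> 2*cos(2*pi*j*k/9), reflections -> 0.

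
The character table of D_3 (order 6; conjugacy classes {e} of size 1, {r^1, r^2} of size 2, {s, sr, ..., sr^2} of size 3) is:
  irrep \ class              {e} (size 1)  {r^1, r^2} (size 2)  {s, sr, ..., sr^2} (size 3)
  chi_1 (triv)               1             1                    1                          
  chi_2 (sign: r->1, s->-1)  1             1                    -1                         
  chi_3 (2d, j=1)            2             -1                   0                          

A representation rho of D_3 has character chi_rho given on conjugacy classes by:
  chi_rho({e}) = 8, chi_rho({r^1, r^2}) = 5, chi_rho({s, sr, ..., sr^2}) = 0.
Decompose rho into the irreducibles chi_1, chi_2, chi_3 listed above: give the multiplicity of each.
Multiplicities: chi_1: 3, chi_2: 3, chi_3: 1.

Solution. Use <chi_rho, chi> = (1/|G|) sum_C |C| * chi_rho(C) * conj(chi(C)) with |G| = 6 for each irreducible chi in the table:
  <chi_rho, chi_1> = (1/6)[1*(8)*conj(1) + 2*(5)*conj(1) + 3*(0)*conj(1)]
      = (1/6)[(8) + (10) + (0)] = 18/6 = 3
  <chi_rho, chi_2> = (1/6)[1*(8)*conj(1) + 2*(5)*conj(1) + 3*(0)*conj(-1)]
      = (1/6)[(8) + (10) + (0)] = 18/6 = 3
  <chi_rho, chi_3> = (1/6)[1*(8)*conj(2) + 2*(5)*conj(-1) + 3*(0)*conj(0)]
      = (1/6)[(16) + (-10) + (0)] = 6/6 = 1
Dimension check: dim(rho) = sum (mult * dim) = 3*1 + 3*1 + 1*2 = 8 = chi_rho(e) = 8.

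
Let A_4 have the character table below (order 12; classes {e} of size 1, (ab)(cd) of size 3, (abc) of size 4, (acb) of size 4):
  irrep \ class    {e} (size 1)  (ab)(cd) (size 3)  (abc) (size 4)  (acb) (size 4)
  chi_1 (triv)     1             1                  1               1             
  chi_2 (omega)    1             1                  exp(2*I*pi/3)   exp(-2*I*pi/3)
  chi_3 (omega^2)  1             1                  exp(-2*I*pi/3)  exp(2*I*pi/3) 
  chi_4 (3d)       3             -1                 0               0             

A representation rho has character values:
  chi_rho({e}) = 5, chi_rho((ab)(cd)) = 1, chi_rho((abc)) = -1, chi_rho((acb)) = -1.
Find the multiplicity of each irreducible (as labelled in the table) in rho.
Multiplicities: chi_1: 0, chi_2: 1, chi_3: 1, chi_4: 1.

Working: Use <chi_rho, chi> = (1/|G|) sum_C |C| * chi_rho(C) * conj(chi(C)) with |G| = 12 for each irreducible chi in the table:
  <chi_rho, chi_1> = (1/12)[1*(5)*conj(1) + 3*(1)*conj(1) + 4*(-1)*conj(1) + 4*(-1)*conj(1)]
      = (1/12)[(5) + (3) + (-4) + (-4)] = 0/12 = 0
  <chi_rho, chi_2> = (1/12)[1*(5)*conj(1) + 3*(1)*conj(1) + 4*(-1)*conj(exp(2*I*pi/3)) + 4*(-1)*conj(exp(-2*I*pi/3))]
      = (1/12)[(5) + (3) + (4 + 4*exp(2*I*pi/3)) + (4 + 4*exp(-2*I*pi/3))] = 12/12 = 1
  <chi_rho, chi_3> = (1/12)[1*(5)*conj(1) + 3*(1)*conj(1) + 4*(-1)*conj(exp(-2*I*pi/3)) + 4*(-1)*conj(exp(2*I*pi/3))]
      = (1/12)[(5) + (3) + (4 + 4*exp(-2*I*pi/3)) + (4 + 4*exp(2*I*pi/3))] = 12/12 = 1
  <chi_rho, chi_4> = (1/12)[1*(5)*conj(3) + 3*(1)*conj(-1) + 4*(-1)*conj(0) + 4*(-1)*conj(0)]
      = (1/12)[(15) + (-3) + (0) + (0)] = 12/12 = 1
(Exp terms are combined using exp(i*s)*conj(exp(i*t)) = exp(i*(s-t)), and sums of them are collapsed using the identity that for every m > 1 the m distinct m-th roots of unity sum to 0, e.g. 1 + exp(2*I*pi/3) + exp(-2*I*pi/3) = 0.)
Dimension check: dim(rho) = sum (mult * dim) = 0*1 + 1*1 + 1*1 + 1*3 = 5 = chi_rho(e) = 5.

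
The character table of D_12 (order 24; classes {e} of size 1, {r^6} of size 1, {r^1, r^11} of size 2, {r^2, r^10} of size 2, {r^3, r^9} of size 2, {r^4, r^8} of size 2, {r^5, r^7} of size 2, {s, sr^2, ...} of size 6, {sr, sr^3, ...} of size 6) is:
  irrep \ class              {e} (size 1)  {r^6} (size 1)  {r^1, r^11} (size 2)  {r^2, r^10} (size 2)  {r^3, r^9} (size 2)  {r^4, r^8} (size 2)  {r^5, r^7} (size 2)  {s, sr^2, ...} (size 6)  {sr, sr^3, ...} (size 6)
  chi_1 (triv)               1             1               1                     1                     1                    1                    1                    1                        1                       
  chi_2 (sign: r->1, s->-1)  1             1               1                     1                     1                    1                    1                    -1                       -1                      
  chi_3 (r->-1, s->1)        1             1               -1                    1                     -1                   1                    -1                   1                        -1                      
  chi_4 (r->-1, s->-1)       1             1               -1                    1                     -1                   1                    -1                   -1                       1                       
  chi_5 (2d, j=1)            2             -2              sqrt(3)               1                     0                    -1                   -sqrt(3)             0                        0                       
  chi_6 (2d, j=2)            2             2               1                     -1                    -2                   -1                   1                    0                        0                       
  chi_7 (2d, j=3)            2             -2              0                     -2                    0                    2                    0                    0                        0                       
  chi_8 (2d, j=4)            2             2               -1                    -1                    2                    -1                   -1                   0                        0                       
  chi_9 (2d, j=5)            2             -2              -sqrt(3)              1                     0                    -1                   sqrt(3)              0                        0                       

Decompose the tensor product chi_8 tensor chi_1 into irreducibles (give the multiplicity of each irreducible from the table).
chi_8 tensor chi_1 = chi_8 (all other irreducibles have multiplicity 0).

Details: The character of a tensor product is the pointwise product (chi_8 * chi_1)(C) = chi_8(C) * chi_1(C):
  {e}: (2)*(1), {r^6}: (2)*(1), {r^1, r^11}: (-1)*(1), {r^2, r^10}: (-1)*(1), {r^3, r^9}: (2)*(1), {r^4, r^8}: (-1)*(1), {r^5, r^7}: (-1)*(1), {s, sr^2, ...}: (0)*(1), {sr, sr^3, ...}: (0)*(1)
so (chi_8 * chi_1) takes values
  {e} -> 2, {r^6} -> 2, {r^1, r^11} -> -1, {r^2, r^10} -> -1, {r^3, r^9} -> 2, {r^4, r^8} -> -1, {r^5, r^7} -> -1, {s, sr^2, ...} -> 0, {sr, sr^3, ...} -> 0.
Now take the inner product of this character with each irreducible chi from the table, <chi_8*chi_1, chi> = (1/24) sum_C |C| (chi_8*chi_1)(C) conj(chi(C)):
  <chi_8*chi_1, chi_1> = (1/24)[1*(2)*conj(1) + 1*(2)*conj(1) + 2*(-1)*conj(1) + 2*(-1)*conj(1) + 2*(2)*conj(1) + 2*(-1)*conj(1) + 2*(-1)*conj(1) + 6*(0)*conj(1) + 6*(0)*conj(1)]
      = (1/24)[(2) + (2) + (-2) + (-2) + (4) + (-2) + (-2) + (0) + (0)] = 0/24 = 0
  <chi_8*chi_1, chi_2> = (1/24)[1*(2)*conj(1) + 1*(2)*conj(1) + 2*(-1)*conj(1) + 2*(-1)*conj(1) + 2*(2)*conj(1) + 2*(-1)*conj(1) + 2*(-1)*conj(1) + 6*(0)*conj(-1) + 6*(0)*conj(-1)]
      = (1/24)[(2) + (2) + (-2) + (-2) + (4) + (-2) + (-2) + (0) + (0)] = 0/24 = 0
  <chi_8*chi_1, chi_3> = (1/24)[1*(2)*conj(1) + 1*(2)*conj(1) + 2*(-1)*conj(-1) + 2*(-1)*conj(1) + 2*(2)*conj(-1) + 2*(-1)*conj(1) + 2*(-1)*conj(-1) + 6*(0)*conj(1) + 6*(0)*conj(-1)]
      = (1/24)[(2) + (2) + (2) + (-2) + (-4) + (-2) + (2) + (0) + (0)] = 0/24 = 0
  <chi_8*chi_1, chi_4> = (1/24)[1*(2)*conj(1) + 1*(2)*conj(1) + 2*(-1)*conj(-1) + 2*(-1)*conj(1) + 2*(2)*conj(-1) + 2*(-1)*conj(1) + 2*(-1)*conj(-1) + 6*(0)*conj(-1) + 6*(0)*conj(1)]
      = (1/24)[(2) + (2) + (2) + (-2) + (-4) + (-2) + (2) + (0) + (0)] = 0/24 = 0
  <chi_8*chi_1, chi_5> = (1/24)[1*(2)*conj(2) + 1*(2)*conj(-2) + 2*(-1)*conj(sqrt(3)) + 2*(-1)*conj(1) + 2*(2)*conj(0) + 2*(-1)*conj(-1) + 2*(-1)*conj(-sqrt(3)) + 6*(0)*conj(0) + 6*(0)*conj(0)]
      = (1/24)[(4) + (-4) + (-2*sqrt(3)) + (-2) + (0) + (2) + (2*sqrt(3)) + (0) + (0)] = 0/24 = 0
  <chi_8*chi_1, chi_6> = (1/24)[1*(2)*conj(2) + 1*(2)*conj(2) + 2*(-1)*conj(1) + 2*(-1)*conj(-1) + 2*(2)*conj(-2) + 2*(-1)*conj(-1) + 2*(-1)*conj(1) + 6*(0)*conj(0) + 6*(0)*conj(0)]
      = (1/24)[(4) + (4) + (-2) + (2) + (-8) + (2) + (-2) + (0) + (0)] = 0/24 = 0
  <chi_8*chi_1, chi_7> = (1/24)[1*(2)*conj(2) + 1*(2)*conj(-2) + 2*(-1)*conj(0) + 2*(-1)*conj(-2) + 2*(2)*conj(0) + 2*(-1)*conj(2) + 2*(-1)*conj(0) + 6*(0)*conj(0) + 6*(0)*conj(0)]
      = (1/24)[(4) + (-4) + (0) + (4) + (0) + (-4) + (0) + (0) + (0)] = 0/24 = 0
  <chi_8*chi_1, chi_8> = (1/24)[1*(2)*conj(2) + 1*(2)*conj(2) + 2*(-1)*conj(-1) + 2*(-1)*conj(-1) + 2*(2)*conj(2) + 2*(-1)*conj(-1) + 2*(-1)*conj(-1) + 6*(0)*conj(0) + 6*(0)*conj(0)]
      = (1/24)[(4) + (4) + (2) + (2) + (8) + (2) + (2) + (0) + (0)] = 24/24 = 1
  <chi_8*chi_1, chi_9> = (1/24)[1*(2)*conj(2) + 1*(2)*conj(-2) + 2*(-1)*conj(-sqrt(3)) + 2*(-1)*conj(1) + 2*(2)*conj(0) + 2*(-1)*conj(-1) + 2*(-1)*conj(sqrt(3)) + 6*(0)*conj(0) + 6*(0)*conj(0)]
      = (1/24)[(4) + (-4) + (2*sqrt(3)) + (-2) + (0) + (2) + (-2*sqrt(3)) + (0) + (0)] = 0/24 = 0
Hence the multiplicities are chi_8: 1. Dimension check: dim(chi_8)*dim(chi_1) = 2*1 = 2 and sum (mult * dim) = 1*2 = 2.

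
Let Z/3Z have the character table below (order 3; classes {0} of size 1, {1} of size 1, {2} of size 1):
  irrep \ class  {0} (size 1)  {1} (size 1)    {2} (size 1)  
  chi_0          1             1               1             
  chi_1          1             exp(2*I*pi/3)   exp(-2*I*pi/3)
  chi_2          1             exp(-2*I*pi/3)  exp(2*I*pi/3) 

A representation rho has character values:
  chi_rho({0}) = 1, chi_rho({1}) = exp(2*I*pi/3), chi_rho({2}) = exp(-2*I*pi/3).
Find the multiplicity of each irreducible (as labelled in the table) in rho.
Multiplicities: chi_0: 0, chi_1: 1, chi_2: 0.

Proof sketch: Use <chi_rho, chi> = (1/|G|) sum_C |C| * chi_rho(C) * conj(chi(C)) with |G| = 3 for each irreducible chi in the table:
  <chi_rho, chi_0> = (1/3)[1*(1)*conj(1) + 1*(exp(2*I*pi/3))*conj(1) + 1*(exp(-2*I*pi/3))*conj(1)]
      = (1/3)[(1) + (exp(2*I*pi/3)) + (exp(-2*I*pi/3))] = 0/3 = 0
  <chi_rho, chi_1> = (1/3)[1*(1)*conj(1) + 1*(exp(2*I*pi/3))*conj(exp(2*I*pi/3)) + 1*(exp(-2*I*pi/3))*conj(exp(-2*I*pi/3))]
      = (1/3)[(1) + (1) + (1)] = 3/3 = 1
  <chi_rho, chi_2> = (1/3)[1*(1)*conj(1) + 1*(exp(2*I*pi/3))*conj(exp(-2*I*pi/3)) + 1*(exp(-2*I*pi/3))*conj(exp(2*I*pi/3))]
      = (1/3)[(1) + (exp(-2*I*pi/3)) + (exp(2*I*pi/3))] = 0/3 = 0
(Exp terms are combined using exp(i*s)*conj(exp(i*t)) = exp(i*(s-t)), and sums of them are collapsed using the identity that for every m > 1 the m distinct m-th roots of unity sum to 0, e.g. 1 + exp(2*I*pi/3) + exp(-2*I*pi/3) = 0.)
Dimension check: dim(rho) = sum (mult * dim) = 0*1 + 1*1 + 0*1 = 1 = chi_rho(e) = 1.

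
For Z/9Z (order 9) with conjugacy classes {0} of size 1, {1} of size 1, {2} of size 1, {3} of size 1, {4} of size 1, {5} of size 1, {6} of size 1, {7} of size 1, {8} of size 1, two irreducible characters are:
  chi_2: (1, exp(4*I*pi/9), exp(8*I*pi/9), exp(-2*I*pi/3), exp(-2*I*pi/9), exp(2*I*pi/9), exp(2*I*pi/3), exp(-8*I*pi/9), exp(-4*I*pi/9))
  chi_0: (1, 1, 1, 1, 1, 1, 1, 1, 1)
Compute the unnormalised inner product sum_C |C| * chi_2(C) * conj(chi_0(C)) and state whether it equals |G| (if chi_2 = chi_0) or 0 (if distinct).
Sum = 0; so <chi_2, chi_0> = 0 (distinct irreducibles are orthogonal).

Working: Compute term by term over conjugacy classes (|C| * chi_2(C) * conj(chi_0(C))):
  1*(1)*conj(1) + 1*(exp(4*I*pi/9))*conj(1) + 1*(exp(8*I*pi/9))*conj(1) + 1*(exp(-2*I*pi/3))*conj(1) + 1*(exp(-2*I*pi/9))*conj(1) + 1*(exp(2*I*pi/9))*conj(1) + 1*(exp(2*I*pi/3))*conj(1) + 1*(exp(-8*I*pi/9))*conj(1) + 1*(exp(-4*I*pi/9))*conj(1)
  = (1) + (exp(4*I*pi/9)) + (exp(8*I*pi/9)) + (exp(-2*I*pi/3)) + (exp(-2*I*pi/9)) + (exp(2*I*pi/9)) + (exp(2*I*pi/3)) + (exp(-8*I*pi/9)) + (exp(-4*I*pi/9))
  = 0.
(Exp terms are combined using exp(i*s)*conj(exp(i*t)) = exp(i*(s-t)), and sums of them are collapsed using the identity that for every m > 1 the m distinct m-th roots of unity sum to 0, e.g. 1 + exp(2*I*pi/3) + exp(-2*I*pi/3) = 0.)
Dividing by |G| = 9 gives 0/9 = 0, matching the row-orthogonality relation <chi_2, chi_0> = [chi_2 = chi_0].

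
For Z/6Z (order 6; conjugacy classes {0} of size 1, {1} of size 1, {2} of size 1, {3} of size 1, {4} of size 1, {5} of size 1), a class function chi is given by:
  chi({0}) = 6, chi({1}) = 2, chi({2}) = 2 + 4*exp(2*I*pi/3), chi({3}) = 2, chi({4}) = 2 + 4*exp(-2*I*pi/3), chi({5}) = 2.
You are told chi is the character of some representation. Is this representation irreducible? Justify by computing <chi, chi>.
Not irreducible (reducible): <chi, chi> = 12 > 1.

Argument: <chi, chi> = (1/|G|) sum_C |C| * |chi(C)|^2 = (1/6)[1*|6|^2 + 1*|2|^2 + 1*|2 + 4*exp(2*I*pi/3)|^2 + 1*|2|^2 + 1*|2 + 4*exp(-2*I*pi/3)|^2 + 1*|2|^2]
  = (1/6)[(36) + (4) + (12) + (4) + (12) + (4)] = 72/6 = 12.
(Exp terms are combined using exp(i*s)*conj(exp(i*t)) = exp(i*(s-t)), and sums of them are collapsed using the identity that for every m > 1 the m distinct m-th roots of unity sum to 0, e.g. 1 + exp(2*I*pi/3) + exp(-2*I*pi/3) = 0.)
A character is irreducible iff <chi, chi> = 1, so this representation is reducible.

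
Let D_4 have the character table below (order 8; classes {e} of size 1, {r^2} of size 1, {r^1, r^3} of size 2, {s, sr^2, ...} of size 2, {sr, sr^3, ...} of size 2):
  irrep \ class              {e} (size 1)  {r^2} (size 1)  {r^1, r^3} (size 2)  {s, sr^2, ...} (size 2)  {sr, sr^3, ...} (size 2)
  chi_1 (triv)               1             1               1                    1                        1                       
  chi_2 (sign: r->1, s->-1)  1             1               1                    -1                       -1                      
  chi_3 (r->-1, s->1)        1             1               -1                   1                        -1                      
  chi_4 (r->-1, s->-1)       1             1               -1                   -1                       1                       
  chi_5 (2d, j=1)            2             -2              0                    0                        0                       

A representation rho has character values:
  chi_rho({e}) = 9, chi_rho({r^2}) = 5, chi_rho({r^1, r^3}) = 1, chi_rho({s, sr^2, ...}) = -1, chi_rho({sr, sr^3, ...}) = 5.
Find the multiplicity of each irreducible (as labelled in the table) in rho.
Multiplicities: chi_1: 3, chi_2: 1, chi_3: 0, chi_4: 3, chi_5: 1.

Details: Use <chi_rho, chi> = (1/|G|) sum_C |C| * chi_rho(C) * conj(chi(C)) with |G| = 8 for each irreducible chi in the table:
  <chi_rho, chi_1> = (1/8)[1*(9)*conj(1) + 1*(5)*conj(1) + 2*(1)*conj(1) + 2*(-1)*conj(1) + 2*(5)*conj(1)]
      = (1/8)[(9) + (5) + (2) + (-2) + (10)] = 24/8 = 3
  <chi_rho, chi_2> = (1/8)[1*(9)*conj(1) + 1*(5)*conj(1) + 2*(1)*conj(1) + 2*(-1)*conj(-1) + 2*(5)*conj(-1)]
      = (1/8)[(9) + (5) + (2) + (2) + (-10)] = 8/8 = 1
  <chi_rho, chi_3> = (1/8)[1*(9)*conj(1) + 1*(5)*conj(1) + 2*(1)*conj(-1) + 2*(-1)*conj(1) + 2*(5)*conj(-1)]
      = (1/8)[(9) + (5) + (-2) + (-2) + (-10)] = 0/8 = 0
  <chi_rho, chi_4> = (1/8)[1*(9)*conj(1) + 1*(5)*conj(1) + 2*(1)*conj(-1) + 2*(-1)*conj(-1) + 2*(5)*conj(1)]
      = (1/8)[(9) + (5) + (-2) + (2) + (10)] = 24/8 = 3
  <chi_rho, chi_5> = (1/8)[1*(9)*conj(2) + 1*(5)*conj(-2) + 2*(1)*conj(0) + 2*(-1)*conj(0) + 2*(5)*conj(0)]
      = (1/8)[(18) + (-10) + (0) + (0) + (0)] = 8/8 = 1
Dimension check: dim(rho) = sum (mult * dim) = 3*1 + 1*1 + 0*1 + 3*1 + 1*2 = 9 = chi_rho(e) = 9.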